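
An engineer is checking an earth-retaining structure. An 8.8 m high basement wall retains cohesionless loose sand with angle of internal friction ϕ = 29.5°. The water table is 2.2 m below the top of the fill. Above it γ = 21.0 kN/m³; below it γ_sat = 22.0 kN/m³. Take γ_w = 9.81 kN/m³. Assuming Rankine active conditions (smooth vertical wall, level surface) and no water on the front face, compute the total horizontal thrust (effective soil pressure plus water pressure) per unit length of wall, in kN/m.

K_a = tan²(45° − φ/2) = 0.3401.
γ' = 22.0 − 9.81 = 12.19 kN/m³. Depth below WT = 6.6 m.
σ'_h at WT = K_a γ d_w = 15.71 kPa; at base = 15.71 + K_a γ' × 6.6 = 43.08 kPa.
P₁ (0–2.2 m) = ½×15.71×2.2 = 17.28. P₂ (2.2–8.8 m) = ½(15.71+43.08)×6.6 = 194.0.
P_w = ½ γ_w h₂² = 0.5×9.81×6.6² = 213.7. Total = 17.28+194.0+213.7 = 424.9 kN/m.

425 kN/m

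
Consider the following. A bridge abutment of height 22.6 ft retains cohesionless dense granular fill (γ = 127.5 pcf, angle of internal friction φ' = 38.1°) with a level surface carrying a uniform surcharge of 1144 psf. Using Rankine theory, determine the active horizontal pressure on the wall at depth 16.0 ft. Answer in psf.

754 psf

K_a = (1 − sin φ)/(1 + sin φ) = 0.2368.
σ_v = γz + q = 127.5 × 16.0 + 1144 = 3184 psf.
σ_h = K_a σ_v = 0.2368 × 3184 = 754.1 psf.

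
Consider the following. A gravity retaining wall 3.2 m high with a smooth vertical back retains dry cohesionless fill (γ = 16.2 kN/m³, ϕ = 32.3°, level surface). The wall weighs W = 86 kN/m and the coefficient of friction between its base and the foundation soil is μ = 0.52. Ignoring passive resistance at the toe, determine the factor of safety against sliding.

K_a = tan²(45° − 32.3°/2) = 0.3035.
P_a = ½K_aγH² = 0.5×0.3035×16.2×3.2² = 25.17 kN/m, acting at H/3 = 1.067 m above the base.
FS_sliding = μW / P_a = 0.52×86 / 25.17 = 1.777.

1.78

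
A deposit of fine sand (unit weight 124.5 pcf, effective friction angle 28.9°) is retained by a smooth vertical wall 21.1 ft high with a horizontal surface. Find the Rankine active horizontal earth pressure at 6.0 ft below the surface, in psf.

K_a = (1 − sin φ)/(1 + sin φ) = 0.3484.
σ_h = K_a γ z = 0.3484 × 124.5 × 6.0 = 260.2 psf.

260 psf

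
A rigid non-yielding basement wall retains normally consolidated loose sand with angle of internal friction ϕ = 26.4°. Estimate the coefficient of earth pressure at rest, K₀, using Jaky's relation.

K₀ = 1 − sin φ' = 1 − sin 26.4° = 0.5554.

0.555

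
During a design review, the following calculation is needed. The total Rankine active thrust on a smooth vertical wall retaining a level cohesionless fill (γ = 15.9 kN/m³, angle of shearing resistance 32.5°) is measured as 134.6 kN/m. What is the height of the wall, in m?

7.50 m

K_a = 0.3010. P_a = ½ K_a γ H² ⇒ H = √(2P_a/(K_a γ)).
H = √(2×134.6/(0.3010×15.9)) = 7.500 m.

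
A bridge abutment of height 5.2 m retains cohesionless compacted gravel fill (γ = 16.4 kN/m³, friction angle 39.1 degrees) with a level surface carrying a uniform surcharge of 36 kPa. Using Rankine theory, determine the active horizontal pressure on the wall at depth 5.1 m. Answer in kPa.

K_a = (1 − sin φ)/(1 + sin φ) = 0.2265.
σ_v = γz + q = 16.4 × 5.1 + 36 = 119.6 kPa.
σ_h = K_a σ_v = 0.2265 × 119.6 = 27.10 kPa.

27.1 kPa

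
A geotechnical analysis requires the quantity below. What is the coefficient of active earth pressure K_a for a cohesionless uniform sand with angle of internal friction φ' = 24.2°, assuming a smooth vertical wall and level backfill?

0.419

K_a = (1 − sin φ)/(1 + sin φ) = (1 − sin 24.2°)/(1 + sin 24.2°) = 0.4185.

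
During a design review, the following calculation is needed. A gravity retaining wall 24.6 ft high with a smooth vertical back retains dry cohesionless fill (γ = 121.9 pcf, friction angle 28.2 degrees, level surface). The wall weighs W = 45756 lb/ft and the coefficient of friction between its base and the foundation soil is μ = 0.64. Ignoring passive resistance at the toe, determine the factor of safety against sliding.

K_a = tan²(45° − 28.2°/2) = 0.3582.
P_a = ½K_aγH² = 0.5×0.3582×121.9×24.6² = 13210 lb/ft, acting at H/3 = 8.200 ft above the base.
FS_sliding = μW / P_a = 0.64×45756 / 13210 = 2.217.

2.22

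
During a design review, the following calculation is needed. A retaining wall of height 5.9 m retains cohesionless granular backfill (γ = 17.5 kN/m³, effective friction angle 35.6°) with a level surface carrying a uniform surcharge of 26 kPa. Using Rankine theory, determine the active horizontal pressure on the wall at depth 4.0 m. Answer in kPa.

25.4 kPa

K_a = (1 − sin φ)/(1 + sin φ) = 0.2641.
σ_v = γz + q = 17.5 × 4.0 + 26 = 96.00 kPa.
σ_h = K_a σ_v = 0.2641 × 96.00 = 25.36 kPa.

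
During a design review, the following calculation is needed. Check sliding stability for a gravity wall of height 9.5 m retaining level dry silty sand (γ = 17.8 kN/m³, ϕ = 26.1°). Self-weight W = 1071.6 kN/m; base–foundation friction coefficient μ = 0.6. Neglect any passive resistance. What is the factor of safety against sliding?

2.06

K_a = tan²(45° − 26.1°/2) = 0.3889.
P_a = ½K_aγH² = 0.5×0.3889×17.8×9.5² = 312.4 kN/m, acting at H/3 = 3.167 m above the base.
FS_sliding = μW / P_a = 0.6×1071.6 / 312.4 = 2.058.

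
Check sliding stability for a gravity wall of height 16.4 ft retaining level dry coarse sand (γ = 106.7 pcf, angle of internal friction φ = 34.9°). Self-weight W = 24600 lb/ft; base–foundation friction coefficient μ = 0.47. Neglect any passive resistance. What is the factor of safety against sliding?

K_a = tan²(45° − 34.9°/2) = 0.2721.
P_a = ½K_aγH² = 0.5×0.2721×106.7×16.4² = 3905 lb/ft, acting at H/3 = 5.467 ft above the base.
FS_sliding = μW / P_a = 0.47×24600 / 3905 = 2.961.

2.96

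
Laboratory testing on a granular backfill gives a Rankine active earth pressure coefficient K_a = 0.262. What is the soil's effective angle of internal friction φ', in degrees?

K_a = tan²(45° − φ/2) ⇒ 45° − φ/2 = arctan(√0.262) = 27.11°.
φ = 2(45° − 27.11°) = 35.79°.

35.8°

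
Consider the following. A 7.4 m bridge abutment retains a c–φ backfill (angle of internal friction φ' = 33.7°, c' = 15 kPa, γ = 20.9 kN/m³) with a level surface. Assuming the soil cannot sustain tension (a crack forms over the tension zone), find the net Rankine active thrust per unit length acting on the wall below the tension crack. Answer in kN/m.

66.6 kN/m

K_a = 0.2863; √K_a = 0.5351.
Tension-crack depth z_c = 2c/(γ√K_a) = 2×15/(20.9×0.5351) = 2.683 m.
σ_a at base = K_a γ H − 2c√K_a = 0.2863×20.9×7.4 − 2×15×0.5351 = 28.23 kPa.
P_a = ½ × 28.23 × (H − z_c) = 0.5×28.23×4.717 = 66.58 kN/m.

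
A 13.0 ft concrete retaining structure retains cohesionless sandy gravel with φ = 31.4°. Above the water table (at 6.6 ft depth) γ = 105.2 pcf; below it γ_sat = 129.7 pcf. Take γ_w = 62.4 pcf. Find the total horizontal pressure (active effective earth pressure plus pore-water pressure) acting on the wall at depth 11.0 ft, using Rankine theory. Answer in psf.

K_a = (1 − sin φ)/(1 + sin φ) = 0.3149.
γ' = 129.7 − 62.4 = 67.30 pcf.
Effective vertical stress at 11.0 ft: σ'_v = 105.2×6.6 + 67.30×4.40 = 990.4 psf.
σ'_h = K_a σ'_v = 0.3149 × 990.4 = 311.9 psf; u = γ_w × 4.40 = 274.6 psf.
Total σ_h = 311.9 + 274.6 = 586.5 psf.

586 psf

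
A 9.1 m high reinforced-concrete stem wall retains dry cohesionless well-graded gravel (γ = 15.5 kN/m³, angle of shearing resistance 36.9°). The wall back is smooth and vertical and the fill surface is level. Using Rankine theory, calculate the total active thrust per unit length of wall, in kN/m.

K_a = tan²(45° − φ/2) = 0.2497.
P_a = ½ K_a γ H² = 0.5 × 0.2497 × 15.5 × 9.1² = 160.2 kN/m.

160 kN/m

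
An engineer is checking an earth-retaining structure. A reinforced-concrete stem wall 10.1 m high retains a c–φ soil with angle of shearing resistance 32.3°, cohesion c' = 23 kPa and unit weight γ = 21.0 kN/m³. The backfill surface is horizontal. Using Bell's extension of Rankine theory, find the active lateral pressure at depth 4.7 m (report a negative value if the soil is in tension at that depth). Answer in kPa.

K_a = (1 − sin φ)/(1 + sin φ) = 0.3035.
σ_a = K_a γ z − 2c√K_a = 0.3035×21.0×4.7 − 2×23×0.5509 = 4.613 kPa.

4.61 kPa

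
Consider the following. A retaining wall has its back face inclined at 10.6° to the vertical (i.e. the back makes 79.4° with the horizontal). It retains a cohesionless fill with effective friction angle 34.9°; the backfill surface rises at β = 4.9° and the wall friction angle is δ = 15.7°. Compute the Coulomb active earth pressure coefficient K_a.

K_a = sin²(α+φ) / [sin²α · sin(α−δ) · (1 + √{sin(φ+δ)sin(φ−β) / (sin(α−δ)sin(α+β))})²].
With α = 79.4°, φ = 34.9°, δ = 15.7°, β = 4.9°: K_a = 0.3488.

0.349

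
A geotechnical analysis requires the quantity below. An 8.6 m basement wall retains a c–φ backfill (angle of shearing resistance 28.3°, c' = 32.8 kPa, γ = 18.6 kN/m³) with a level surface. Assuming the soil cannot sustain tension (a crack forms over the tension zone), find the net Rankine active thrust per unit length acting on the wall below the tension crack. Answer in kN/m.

24.1 kN/m

K_a = 0.3568; √K_a = 0.5973.
Tension-crack depth z_c = 2c/(γ√K_a) = 2×32.8/(18.6×0.5973) = 5.905 m.
σ_a at base = K_a γ H − 2c√K_a = 0.3568×18.6×8.6 − 2×32.8×0.5973 = 17.89 kPa.
P_a = ½ × 17.89 × (H − z_c) = 0.5×17.89×2.695 = 24.10 kN/m.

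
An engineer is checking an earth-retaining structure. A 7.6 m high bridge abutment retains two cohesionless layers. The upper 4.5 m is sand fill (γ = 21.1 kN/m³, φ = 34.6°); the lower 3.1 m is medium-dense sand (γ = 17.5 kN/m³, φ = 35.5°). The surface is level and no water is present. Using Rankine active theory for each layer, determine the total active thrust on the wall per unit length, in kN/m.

159 kN/m

K_a1 = tan²(45°−34.6°/2) = 0.2756; K_a2 = tan²(45°−35.5°/2) = 0.2653.
Layer 1: σ at base = K_a1 γ₁ h₁ = 26.17 kPa; P₁ = ½×26.17×4.5 = 58.89.
Layer 2: σ_v at top = γ₁h₁ = 94.95; σ_h top = K_a2×94.95 = 25.19; σ_h base = K_a2×(94.95+17.5×3.1) = 39.58.
P₂ = ½(25.19+39.58)×3.1 = 100.4. Total P_a = 58.89+100.4 = 159.3 kN/m.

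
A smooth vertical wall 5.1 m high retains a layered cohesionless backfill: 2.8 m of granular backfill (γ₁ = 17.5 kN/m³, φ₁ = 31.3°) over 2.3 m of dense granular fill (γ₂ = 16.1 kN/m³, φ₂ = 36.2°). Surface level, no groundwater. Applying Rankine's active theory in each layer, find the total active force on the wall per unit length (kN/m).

61.7 kN/m

K_a1 = tan²(45°−31.3°/2) = 0.3162; K_a2 = tan²(45°−36.2°/2) = 0.2574.
Layer 1: σ at base = K_a1 γ₁ h₁ = 15.49 kPa; P₁ = ½×15.49×2.8 = 21.69.
Layer 2: σ_v at top = γ₁h₁ = 49.00; σ_h top = K_a2×49.00 = 12.61; σ_h base = K_a2×(49.00+16.1×2.3) = 22.14.
P₂ = ½(12.61+22.14)×2.3 = 39.97. Total P_a = 21.69+39.97 = 61.66 kN/m.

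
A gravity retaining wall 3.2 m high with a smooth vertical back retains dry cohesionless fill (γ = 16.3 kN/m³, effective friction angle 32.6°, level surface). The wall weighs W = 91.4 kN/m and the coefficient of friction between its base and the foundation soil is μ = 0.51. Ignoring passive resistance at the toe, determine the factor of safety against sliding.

1.86

K_a = tan²(45° − 32.6°/2) = 0.2997.
P_a = ½K_aγH² = 0.5×0.2997×16.3×3.2² = 25.01 kN/m, acting at H/3 = 1.067 m above the base.
FS_sliding = μW / P_a = 0.51×91.4 / 25.01 = 1.863.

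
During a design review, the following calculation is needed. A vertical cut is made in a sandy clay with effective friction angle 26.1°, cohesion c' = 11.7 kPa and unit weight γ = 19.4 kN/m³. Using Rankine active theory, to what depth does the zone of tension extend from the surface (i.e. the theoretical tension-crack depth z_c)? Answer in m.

K_a = tan²(45° − 26.1°/2) = 0.3889; √K_a = 0.6237.
The active pressure is zero where K_a γ z = 2c√K_a, so z_c = 2c/(γ√K_a) = 2×11.7/(19.4×0.6237) = 1.934 m.

1.93 m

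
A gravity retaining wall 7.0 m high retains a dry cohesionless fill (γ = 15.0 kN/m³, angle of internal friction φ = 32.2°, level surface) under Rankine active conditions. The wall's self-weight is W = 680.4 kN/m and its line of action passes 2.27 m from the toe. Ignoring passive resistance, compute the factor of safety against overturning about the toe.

5.91

K_a = tan²(45° − 32.2°/2) = 0.3047.
P_a = ½K_aγH² = 0.5×0.3047×15.0×7.0² = 112.0 kN/m, acting at H/3 = 2.333 m above the base.
Overturning moment M_o = P_a × H/3 = 112.0 × 2.333 = 261.3.
Resisting moment M_r = W × 2.27 = 680.4 × 2.27 = 1545.
FS_overturning = M_r/M_o = 1545/261.3 = 5.911.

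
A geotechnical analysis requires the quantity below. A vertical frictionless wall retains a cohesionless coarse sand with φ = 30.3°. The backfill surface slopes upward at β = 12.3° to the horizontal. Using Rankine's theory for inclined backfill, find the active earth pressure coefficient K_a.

0.354

K_a = cos β · (cos β − √(cos²β − cos²φ)) / (cos β + √(cos²β − cos²φ)).
cos β = 0.9770, cos φ = 0.8634, √(cos²β − cos²φ) = 0.4573.
K_a = 0.9770 × (0.9770 − 0.4573)/(0.9770 + 0.4573) = 0.3540.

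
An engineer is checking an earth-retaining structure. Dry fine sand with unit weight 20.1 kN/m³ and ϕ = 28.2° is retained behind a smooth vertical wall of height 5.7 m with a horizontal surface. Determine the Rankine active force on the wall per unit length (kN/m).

K_a = tan²(45° − φ/2) = 0.3582.
P_a = ½ K_a γ H² = 0.5 × 0.3582 × 20.1 × 5.7² = 117.0 kN/m.

117 kN/m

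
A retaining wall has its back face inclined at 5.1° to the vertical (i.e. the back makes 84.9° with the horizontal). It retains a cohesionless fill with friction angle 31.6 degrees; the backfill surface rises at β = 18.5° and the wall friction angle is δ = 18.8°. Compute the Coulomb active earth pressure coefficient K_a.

K_a = sin²(α+φ) / [sin²α · sin(α−δ) · (1 + √{sin(φ+δ)sin(φ−β) / (sin(α−δ)sin(α+β))})²].
With α = 84.9°, φ = 31.6°, δ = 18.8°, β = 18.5°: K_a = 0.4240.

0.424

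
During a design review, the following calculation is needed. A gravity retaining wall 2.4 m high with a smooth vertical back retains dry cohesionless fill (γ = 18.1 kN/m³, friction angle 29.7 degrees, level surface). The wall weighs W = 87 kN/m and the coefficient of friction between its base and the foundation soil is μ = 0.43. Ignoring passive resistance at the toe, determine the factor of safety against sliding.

K_a = tan²(45° − 29.7°/2) = 0.3374.
P_a = ½K_aγH² = 0.5×0.3374×18.1×2.4² = 17.59 kN/m, acting at H/3 = 0.8000 m above the base.
FS_sliding = μW / P_a = 0.43×87 / 17.59 = 2.127.

2.13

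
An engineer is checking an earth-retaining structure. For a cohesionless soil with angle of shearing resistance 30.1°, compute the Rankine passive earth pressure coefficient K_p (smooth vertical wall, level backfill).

K_p = (1 + sin φ)/(1 − sin φ) = tan²(45° + 30.1°/2) = 3.012.

3.01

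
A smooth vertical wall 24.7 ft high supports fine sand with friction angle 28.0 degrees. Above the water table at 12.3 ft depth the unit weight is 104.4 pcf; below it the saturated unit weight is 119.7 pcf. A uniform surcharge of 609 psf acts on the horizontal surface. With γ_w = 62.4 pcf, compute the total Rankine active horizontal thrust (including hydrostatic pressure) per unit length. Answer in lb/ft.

K_a = tan²(45° − φ/2) = 0.3610.
γ' = 119.7 − 62.4 = 57.30 pcf. h₂ = H − d_w = 12.4 ft.
σ'_h: at surface K_a·q = 219.9; at WT K_a(q+γd_w) = 683.5; at base K_a(q+γd_w+γ'h₂) = 940.0 psf.
P₁ = ½(219.9+683.5)×12.3 = 5556; P₂ = ½(683.5+940.0)×12.4 = 10070; P_w = ½γ_w h₂² = 4797.
Total = 5556+10070+4797 = 20420 lb/ft.

20400 lb/ft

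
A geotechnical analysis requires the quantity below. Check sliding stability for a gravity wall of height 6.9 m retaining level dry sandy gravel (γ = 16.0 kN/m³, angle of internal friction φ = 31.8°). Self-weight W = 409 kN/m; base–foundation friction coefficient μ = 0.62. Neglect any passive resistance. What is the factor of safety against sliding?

2.15

K_a = tan²(45° − 31.8°/2) = 0.3098.
P_a = ½K_aγH² = 0.5×0.3098×16.0×6.9² = 118.0 kN/m, acting at H/3 = 2.300 m above the base.
FS_sliding = μW / P_a = 0.62×409 / 118.0 = 2.149.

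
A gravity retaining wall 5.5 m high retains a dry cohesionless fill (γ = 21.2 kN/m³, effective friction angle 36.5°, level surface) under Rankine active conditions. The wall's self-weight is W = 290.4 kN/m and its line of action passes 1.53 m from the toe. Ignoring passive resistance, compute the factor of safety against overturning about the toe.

2.97

K_a = tan²(45° − 36.5°/2) = 0.2541.
P_a = ½K_aγH² = 0.5×0.2541×21.2×5.5² = 81.46 kN/m, acting at H/3 = 1.833 m above the base.
Overturning moment M_o = P_a × H/3 = 81.46 × 1.833 = 149.4.
Resisting moment M_r = W × 1.53 = 290.4 × 1.53 = 444.3.
FS_overturning = M_r/M_o = 444.3/149.4 = 2.975.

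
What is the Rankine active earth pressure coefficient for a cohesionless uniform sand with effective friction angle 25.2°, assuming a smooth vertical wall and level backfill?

K_a = (1 − sin φ)/(1 + sin φ) = (1 − sin 25.2°)/(1 + sin 25.2°) = 0.4027.

0.403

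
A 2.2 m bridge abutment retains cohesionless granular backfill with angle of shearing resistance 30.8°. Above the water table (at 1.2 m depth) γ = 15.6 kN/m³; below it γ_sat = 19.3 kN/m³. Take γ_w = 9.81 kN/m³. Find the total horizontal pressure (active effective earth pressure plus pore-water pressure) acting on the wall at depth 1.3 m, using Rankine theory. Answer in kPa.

K_a = (1 − sin φ)/(1 + sin φ) = 0.3227.
γ' = 19.3 − 9.81 = 9.490 kN/m³.
Effective vertical stress at 1.3 m: σ'_v = 15.6×1.2 + 9.490×0.100 = 19.67 kPa.
σ'_h = K_a σ'_v = 0.3227 × 19.67 = 6.347 kPa; u = γ_w × 0.100 = 0.9810 kPa.
Total σ_h = 6.347 + 0.9810 = 7.328 kPa.

7.33 kPa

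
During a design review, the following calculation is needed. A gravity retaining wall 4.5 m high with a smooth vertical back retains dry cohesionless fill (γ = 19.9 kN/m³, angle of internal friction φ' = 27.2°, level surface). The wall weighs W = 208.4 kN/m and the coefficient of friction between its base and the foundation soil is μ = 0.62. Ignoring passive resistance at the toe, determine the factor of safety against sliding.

K_a = tan²(45° − 27.2°/2) = 0.3726.
P_a = ½K_aγH² = 0.5×0.3726×19.9×4.5² = 75.07 kN/m, acting at H/3 = 1.500 m above the base.
FS_sliding = μW / P_a = 0.62×208.4 / 75.07 = 1.721.

1.72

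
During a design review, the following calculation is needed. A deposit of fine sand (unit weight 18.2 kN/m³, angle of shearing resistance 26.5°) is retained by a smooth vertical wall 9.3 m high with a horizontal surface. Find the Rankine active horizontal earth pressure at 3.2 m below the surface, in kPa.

22.3 kPa

K_a = (1 − sin φ)/(1 + sin φ) = 0.3829.
σ_h = K_a γ z = 0.3829 × 18.2 × 3.2 = 22.30 kPa.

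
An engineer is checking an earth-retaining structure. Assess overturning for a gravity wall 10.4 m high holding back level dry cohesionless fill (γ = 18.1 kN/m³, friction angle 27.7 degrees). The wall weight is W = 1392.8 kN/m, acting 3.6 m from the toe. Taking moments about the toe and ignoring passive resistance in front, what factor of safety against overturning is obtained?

4.04

K_a = tan²(45° − 27.7°/2) = 0.3653.
P_a = ½K_aγH² = 0.5×0.3653×18.1×10.4² = 357.6 kN/m, acting at H/3 = 3.467 m above the base.
Overturning moment M_o = P_a × H/3 = 357.6 × 3.467 = 1240.
Resisting moment M_r = W × 3.6 = 1392.8 × 3.6 = 5014.
FS_overturning = M_r/M_o = 5014/1240 = 4.045.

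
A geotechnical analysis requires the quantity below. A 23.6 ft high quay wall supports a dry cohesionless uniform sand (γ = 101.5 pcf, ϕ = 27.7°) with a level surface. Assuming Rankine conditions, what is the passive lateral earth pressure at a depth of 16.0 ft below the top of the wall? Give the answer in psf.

K_p = (1 + sin φ)/(1 − sin φ) = 2.737.
σ_h = K_p γ z = 2.737 × 101.5 × 16.0 = 4445 psf.

4450 psf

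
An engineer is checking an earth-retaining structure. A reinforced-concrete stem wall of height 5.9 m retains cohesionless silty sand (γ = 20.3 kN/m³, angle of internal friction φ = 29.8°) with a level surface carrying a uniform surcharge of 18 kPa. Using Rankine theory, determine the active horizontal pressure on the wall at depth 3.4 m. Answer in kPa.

K_a = (1 − sin φ)/(1 + sin φ) = 0.3360.
σ_v = γz + q = 20.3 × 3.4 + 18 = 87.02 kPa.
σ_h = K_a σ_v = 0.3360 × 87.02 = 29.24 kPa.

29.2 kPa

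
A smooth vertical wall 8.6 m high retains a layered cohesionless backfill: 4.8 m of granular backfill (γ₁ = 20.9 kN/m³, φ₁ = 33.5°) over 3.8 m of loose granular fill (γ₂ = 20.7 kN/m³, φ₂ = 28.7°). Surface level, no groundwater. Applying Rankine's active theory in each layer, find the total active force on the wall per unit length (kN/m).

256 kN/m

K_a1 = tan²(45°−33.5°/2) = 0.2887; K_a2 = tan²(45°−28.7°/2) = 0.3511.
Layer 1: σ at base = K_a1 γ₁ h₁ = 28.96 kPa; P₁ = ½×28.96×4.8 = 69.51.
Layer 2: σ_v at top = γ₁h₁ = 100.3; σ_h top = K_a2×100.3 = 35.23; σ_h base = K_a2×(100.3+20.7×3.8) = 62.85.
P₂ = ½(35.23+62.85)×3.8 = 186.3. Total P_a = 69.51+186.3 = 255.9 kN/m.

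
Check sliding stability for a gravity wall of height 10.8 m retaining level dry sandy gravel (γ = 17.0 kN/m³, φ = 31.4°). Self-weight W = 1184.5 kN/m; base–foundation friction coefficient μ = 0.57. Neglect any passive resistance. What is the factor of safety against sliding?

K_a = tan²(45° − 31.4°/2) = 0.3149.
P_a = ½K_aγH² = 0.5×0.3149×17.0×10.8² = 312.2 kN/m, acting at H/3 = 3.600 m above the base.
FS_sliding = μW / P_a = 0.57×1184.5 / 312.2 = 2.162.

2.16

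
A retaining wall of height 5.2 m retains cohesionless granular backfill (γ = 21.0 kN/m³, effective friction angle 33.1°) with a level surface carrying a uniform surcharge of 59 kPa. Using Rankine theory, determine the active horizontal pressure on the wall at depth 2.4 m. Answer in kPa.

K_a = (1 − sin φ)/(1 + sin φ) = 0.2936.
σ_v = γz + q = 21.0 × 2.4 + 59 = 109.4 kPa.
σ_h = K_a σ_v = 0.2936 × 109.4 = 32.12 kPa.

32.1 kPa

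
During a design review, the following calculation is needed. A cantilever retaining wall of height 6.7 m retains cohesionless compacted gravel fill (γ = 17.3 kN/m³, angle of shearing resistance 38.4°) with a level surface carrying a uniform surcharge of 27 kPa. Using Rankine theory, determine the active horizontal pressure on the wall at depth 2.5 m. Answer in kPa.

K_a = (1 − sin φ)/(1 + sin φ) = 0.2337.
σ_v = γz + q = 17.3 × 2.5 + 27 = 70.25 kPa.
σ_h = K_a σ_v = 0.2337 × 70.25 = 16.42 kPa.

16.4 kPa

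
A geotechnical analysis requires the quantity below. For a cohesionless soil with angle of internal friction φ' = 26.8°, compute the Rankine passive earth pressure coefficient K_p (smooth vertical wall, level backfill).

2.64

K_p = (1 + sin φ)/(1 − sin φ) = tan²(45° + 26.8°/2) = 2.642.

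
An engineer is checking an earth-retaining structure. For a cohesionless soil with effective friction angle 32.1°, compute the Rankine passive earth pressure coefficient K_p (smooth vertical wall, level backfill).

3.27

K_p = (1 + sin φ)/(1 − sin φ) = tan²(45° + 32.1°/2) = 3.268.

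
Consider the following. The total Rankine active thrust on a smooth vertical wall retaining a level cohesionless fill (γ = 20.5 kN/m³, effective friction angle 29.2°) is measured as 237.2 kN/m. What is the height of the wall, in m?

K_a = 0.3442. P_a = ½ K_a γ H² ⇒ H = √(2P_a/(K_a γ)).
H = √(2×237.2/(0.3442×20.5)) = 8.199 m.

8.20 m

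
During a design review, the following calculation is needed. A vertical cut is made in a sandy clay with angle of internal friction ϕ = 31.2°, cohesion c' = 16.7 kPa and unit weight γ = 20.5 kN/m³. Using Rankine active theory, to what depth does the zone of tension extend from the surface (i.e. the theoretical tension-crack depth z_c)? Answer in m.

2.89 m

K_a = tan²(45° − 31.2°/2) = 0.3175; √K_a = 0.5635.
The active pressure is zero where K_a γ z = 2c√K_a, so z_c = 2c/(γ√K_a) = 2×16.7/(20.5×0.5635) = 2.891 m.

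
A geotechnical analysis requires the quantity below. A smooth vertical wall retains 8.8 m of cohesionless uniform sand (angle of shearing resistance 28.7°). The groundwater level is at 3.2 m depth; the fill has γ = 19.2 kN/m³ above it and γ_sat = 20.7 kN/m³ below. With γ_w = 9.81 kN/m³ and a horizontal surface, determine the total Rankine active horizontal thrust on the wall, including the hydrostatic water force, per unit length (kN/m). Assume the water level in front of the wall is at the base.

K_a = tan²(45° − φ/2) = 0.3511.
γ' = 20.7 − 9.81 = 10.89 kN/m³. Depth below WT = 5.6 m.
σ'_h at WT = K_a γ d_w = 21.57 kPa; at base = 21.57 + K_a γ' × 5.6 = 42.99 kPa.
P₁ (0–3.2 m) = ½×21.57×3.2 = 34.52. P₂ (3.2–8.8 m) = ½(21.57+42.99)×5.6 = 180.8.
P_w = ½ γ_w h₂² = 0.5×9.81×5.6² = 153.8. Total = 34.52+180.8+153.8 = 369.1 kN/m.

369 kN/m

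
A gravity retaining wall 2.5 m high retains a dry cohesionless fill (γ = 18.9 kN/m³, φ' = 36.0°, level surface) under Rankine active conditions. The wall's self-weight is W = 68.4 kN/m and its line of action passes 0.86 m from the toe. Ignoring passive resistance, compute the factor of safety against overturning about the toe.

K_a = tan²(45° − 36.0°/2) = 0.2596.
P_a = ½K_aγH² = 0.5×0.2596×18.9×2.5² = 15.33 kN/m, acting at H/3 = 0.8333 m above the base.
Overturning moment M_o = P_a × H/3 = 15.33 × 0.8333 = 12.78.
Resisting moment M_r = W × 0.86 = 68.4 × 0.86 = 58.82.
FS_overturning = M_r/M_o = 58.82/12.78 = 4.604.

4.60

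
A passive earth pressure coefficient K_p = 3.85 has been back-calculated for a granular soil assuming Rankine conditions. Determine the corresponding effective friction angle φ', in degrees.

36.0°

K_p = (1+sin φ)/(1−sin φ) ⇒ sin φ = (K_p − 1)/(K_p + 1) = 0.5876.
φ = arcsin(0.5876) = 35.99°.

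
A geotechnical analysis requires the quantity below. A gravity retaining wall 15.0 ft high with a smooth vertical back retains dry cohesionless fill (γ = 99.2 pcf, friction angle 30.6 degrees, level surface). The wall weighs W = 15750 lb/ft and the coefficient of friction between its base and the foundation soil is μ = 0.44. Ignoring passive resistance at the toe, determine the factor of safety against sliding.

K_a = tan²(45° − 30.6°/2) = 0.3253.
P_a = ½K_aγH² = 0.5×0.3253×99.2×15.0² = 3631 lb/ft, acting at H/3 = 5.000 ft above the base.
FS_sliding = μW / P_a = 0.44×15750 / 3631 = 1.909.

1.91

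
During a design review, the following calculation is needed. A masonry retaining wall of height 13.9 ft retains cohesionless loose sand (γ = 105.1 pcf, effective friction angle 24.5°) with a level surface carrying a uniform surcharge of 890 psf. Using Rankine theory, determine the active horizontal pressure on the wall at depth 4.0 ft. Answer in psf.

K_a = (1 − sin φ)/(1 + sin φ) = 0.4137.
σ_v = γz + q = 105.1 × 4.0 + 890 = 1310 psf.
σ_h = K_a σ_v = 0.4137 × 1310 = 542.2 psf.

542 psf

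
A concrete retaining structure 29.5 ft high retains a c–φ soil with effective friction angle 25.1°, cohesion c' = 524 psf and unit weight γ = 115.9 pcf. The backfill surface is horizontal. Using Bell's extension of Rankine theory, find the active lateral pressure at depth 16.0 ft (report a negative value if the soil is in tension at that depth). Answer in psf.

83.4 psf

K_a = (1 − sin φ)/(1 + sin φ) = 0.4043.
σ_a = K_a γ z − 2c√K_a = 0.4043×115.9×16.0 − 2×524×0.6358 = 83.37 psf.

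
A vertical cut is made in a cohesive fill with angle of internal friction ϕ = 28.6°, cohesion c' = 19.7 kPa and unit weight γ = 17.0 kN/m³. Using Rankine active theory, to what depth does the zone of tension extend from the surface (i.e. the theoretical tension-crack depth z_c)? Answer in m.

K_a = tan²(45° − 28.6°/2) = 0.3525; √K_a = 0.5938.
The active pressure is zero where K_a γ z = 2c√K_a, so z_c = 2c/(γ√K_a) = 2×19.7/(17.0×0.5938) = 3.903 m.

3.90 m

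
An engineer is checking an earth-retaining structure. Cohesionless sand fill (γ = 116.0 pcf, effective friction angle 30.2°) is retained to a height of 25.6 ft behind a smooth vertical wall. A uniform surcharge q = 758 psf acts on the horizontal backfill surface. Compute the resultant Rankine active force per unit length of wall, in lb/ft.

19000 lb/ft

K_a = tan²(45° − φ/2) = 0.3307.
Soil triangle: ½ K_a γ H² = 0.5×0.3307×116.0×25.6² = 12570 lb/ft.
Surcharge rectangle: K_a q H = 0.3307×758×25.6 = 6416 lb/ft.
Total = 12570 + 6416 = 18980 lb/ft.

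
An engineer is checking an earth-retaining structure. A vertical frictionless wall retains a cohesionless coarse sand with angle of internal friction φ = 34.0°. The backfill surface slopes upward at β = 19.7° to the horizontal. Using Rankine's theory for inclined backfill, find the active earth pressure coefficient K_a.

0.336

K_a = cos β · (cos β − √(cos²β − cos²φ)) / (cos β + √(cos²β − cos²φ)).
cos β = 0.9415, cos φ = 0.8290, √(cos²β − cos²φ) = 0.4462.
K_a = 0.9415 × (0.9415 − 0.4462)/(0.9415 + 0.4462) = 0.3361.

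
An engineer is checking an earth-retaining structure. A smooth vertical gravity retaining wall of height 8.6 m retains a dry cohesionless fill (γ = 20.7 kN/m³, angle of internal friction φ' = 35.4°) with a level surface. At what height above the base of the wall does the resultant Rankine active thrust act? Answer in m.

K_a = 0.2664.
The pressure distribution is triangular, so the resultant acts at H/3 above the base = 8.6/3 = 2.867 m.

2.87 m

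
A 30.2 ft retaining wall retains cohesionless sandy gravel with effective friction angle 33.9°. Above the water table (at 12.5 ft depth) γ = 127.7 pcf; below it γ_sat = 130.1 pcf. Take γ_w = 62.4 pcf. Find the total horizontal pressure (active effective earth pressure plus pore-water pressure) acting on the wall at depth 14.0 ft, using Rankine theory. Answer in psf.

576 psf

K_a = (1 − sin φ)/(1 + sin φ) = 0.2839.
γ' = 130.1 − 62.4 = 67.70 pcf.
Effective vertical stress at 14.0 ft: σ'_v = 127.7×12.5 + 67.70×1.50 = 1698 psf.
σ'_h = K_a σ'_v = 0.2839 × 1698 = 482.0 psf; u = γ_w × 1.50 = 93.60 psf.
Total σ_h = 482.0 + 93.60 = 575.6 psf.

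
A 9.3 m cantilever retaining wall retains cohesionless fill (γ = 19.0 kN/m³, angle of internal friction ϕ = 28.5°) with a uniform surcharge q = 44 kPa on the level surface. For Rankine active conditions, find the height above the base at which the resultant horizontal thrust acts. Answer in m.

K_a = 0.3540.
Triangular part P₁ = ½K_aγH² = 290.8 at H/3 = 3.100 m; rectangular part P₂ = K_a q H = 144.8 at H/2 = 4.650 m.
ȳ = (P₁·3.100 + P₂·4.650)/(P₁+P₂) = 3.615 m.

3.62 m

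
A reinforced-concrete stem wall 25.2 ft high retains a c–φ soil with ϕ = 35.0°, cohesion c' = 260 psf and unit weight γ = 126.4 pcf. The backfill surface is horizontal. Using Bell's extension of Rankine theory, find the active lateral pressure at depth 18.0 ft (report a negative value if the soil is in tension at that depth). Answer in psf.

346 psf

K_a = (1 − sin φ)/(1 + sin φ) = 0.2710.
σ_a = K_a γ z − 2c√K_a = 0.2710×126.4×18.0 − 2×260×0.5206 = 345.9 psf.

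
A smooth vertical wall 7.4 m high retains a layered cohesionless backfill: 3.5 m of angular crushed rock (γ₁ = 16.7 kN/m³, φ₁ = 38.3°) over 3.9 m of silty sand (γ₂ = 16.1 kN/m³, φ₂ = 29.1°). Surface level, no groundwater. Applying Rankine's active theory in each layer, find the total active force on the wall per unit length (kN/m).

K_a1 = tan²(45°−38.3°/2) = 0.2347; K_a2 = tan²(45°−29.1°/2) = 0.3456.
Layer 1: σ at base = K_a1 γ₁ h₁ = 13.72 kPa; P₁ = ½×13.72×3.5 = 24.01.
Layer 2: σ_v at top = γ₁h₁ = 58.45; σ_h top = K_a2×58.45 = 20.20; σ_h base = K_a2×(58.45+16.1×3.9) = 41.90.
P₂ = ½(20.20+41.90)×3.9 = 121.1. Total P_a = 24.01+121.1 = 145.1 kN/m.

145 kN/m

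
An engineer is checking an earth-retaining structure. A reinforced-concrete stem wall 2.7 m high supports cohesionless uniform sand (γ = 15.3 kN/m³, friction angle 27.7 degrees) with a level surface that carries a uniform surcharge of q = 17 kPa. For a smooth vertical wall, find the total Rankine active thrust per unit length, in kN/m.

37.1 kN/m

K_a = tan²(45° − φ/2) = 0.3653.
Soil triangle: ½ K_a γ H² = 0.5×0.3653×15.3×2.7² = 20.37 kN/m.
Surcharge rectangle: K_a q H = 0.3653×17×2.7 = 16.77 kN/m.
Total = 20.37 + 16.77 = 37.14 kN/m.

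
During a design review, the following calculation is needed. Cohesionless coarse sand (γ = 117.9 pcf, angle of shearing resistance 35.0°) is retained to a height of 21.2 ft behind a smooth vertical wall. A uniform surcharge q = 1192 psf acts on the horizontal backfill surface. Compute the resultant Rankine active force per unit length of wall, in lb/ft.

K_a = tan²(45° − φ/2) = 0.2710.
Soil triangle: ½ K_a γ H² = 0.5×0.2710×117.9×21.2² = 7180 lb/ft.
Surcharge rectangle: K_a q H = 0.2710×1192×21.2 = 6848 lb/ft.
Total = 7180 + 6848 = 14030 lb/ft.

14000 lb/ft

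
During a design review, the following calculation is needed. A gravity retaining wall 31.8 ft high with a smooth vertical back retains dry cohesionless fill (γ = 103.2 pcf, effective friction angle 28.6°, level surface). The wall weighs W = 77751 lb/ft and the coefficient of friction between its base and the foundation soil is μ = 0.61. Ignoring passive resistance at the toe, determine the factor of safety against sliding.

K_a = tan²(45° − 28.6°/2) = 0.3525.
P_a = ½K_aγH² = 0.5×0.3525×103.2×31.8² = 18400 lb/ft, acting at H/3 = 10.60 ft above the base.
FS_sliding = μW / P_a = 0.61×77751 / 18400 = 2.578.

2.58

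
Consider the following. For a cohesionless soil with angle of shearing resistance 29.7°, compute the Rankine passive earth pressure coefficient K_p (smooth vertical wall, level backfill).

K_p = (1 + sin φ)/(1 − sin φ) = tan²(45° + 29.7°/2) = 2.964.

2.96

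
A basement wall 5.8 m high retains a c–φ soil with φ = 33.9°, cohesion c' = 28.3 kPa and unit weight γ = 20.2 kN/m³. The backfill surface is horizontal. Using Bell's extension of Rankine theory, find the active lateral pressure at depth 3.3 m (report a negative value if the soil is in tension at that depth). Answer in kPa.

K_a = (1 − sin φ)/(1 + sin φ) = 0.2839.
σ_a = K_a γ z − 2c√K_a = 0.2839×20.2×3.3 − 2×28.3×0.5328 = -11.23 kPa.

-11.2 kPa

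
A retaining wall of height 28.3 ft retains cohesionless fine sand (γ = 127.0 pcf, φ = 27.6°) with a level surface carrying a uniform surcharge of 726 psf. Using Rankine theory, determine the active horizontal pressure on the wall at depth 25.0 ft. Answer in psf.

K_a = (1 − sin φ)/(1 + sin φ) = 0.3668.
σ_v = γz + q = 127.0 × 25.0 + 726 = 3901 psf.
σ_h = K_a σ_v = 0.3668 × 3901 = 1431 psf.

1430 psf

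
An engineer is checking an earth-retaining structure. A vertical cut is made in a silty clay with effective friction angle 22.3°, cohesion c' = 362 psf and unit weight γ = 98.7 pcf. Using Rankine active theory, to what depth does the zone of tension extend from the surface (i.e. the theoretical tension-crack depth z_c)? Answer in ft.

K_a = tan²(45° − 22.3°/2) = 0.4498; √K_a = 0.6707.
The active pressure is zero where K_a γ z = 2c√K_a, so z_c = 2c/(γ√K_a) = 2×362/(98.7×0.6707) = 10.94 ft.

10.9 ft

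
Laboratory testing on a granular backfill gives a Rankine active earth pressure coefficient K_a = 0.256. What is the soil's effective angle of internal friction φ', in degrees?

K_a = tan²(45° − φ/2) ⇒ 45° − φ/2 = arctan(√0.256) = 26.84°.
φ = 2(45° − 26.84°) = 36.32°.

36.3°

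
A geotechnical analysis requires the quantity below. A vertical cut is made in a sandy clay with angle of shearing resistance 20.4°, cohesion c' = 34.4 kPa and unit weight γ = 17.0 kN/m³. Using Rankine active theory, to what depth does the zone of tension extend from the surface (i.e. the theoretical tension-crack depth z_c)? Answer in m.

K_a = tan²(45° − 20.4°/2) = 0.4831; √K_a = 0.6950.
The active pressure is zero where K_a γ z = 2c√K_a, so z_c = 2c/(γ√K_a) = 2×34.4/(17.0×0.6950) = 5.823 m.

5.82 m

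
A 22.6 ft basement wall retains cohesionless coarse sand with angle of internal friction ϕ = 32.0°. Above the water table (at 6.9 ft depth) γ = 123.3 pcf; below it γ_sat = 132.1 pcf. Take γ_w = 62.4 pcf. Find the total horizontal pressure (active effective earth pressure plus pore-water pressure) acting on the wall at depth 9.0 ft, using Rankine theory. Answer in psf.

K_a = (1 − sin φ)/(1 + sin φ) = 0.3073.
γ' = 132.1 − 62.4 = 69.70 pcf.
Effective vertical stress at 9.0 ft: σ'_v = 123.3×6.9 + 69.70×2.10 = 997.1 psf.
σ'_h = K_a σ'_v = 0.3073 × 997.1 = 306.4 psf; u = γ_w × 2.10 = 131.0 psf.
Total σ_h = 306.4 + 131.0 = 437.4 psf.

437 psf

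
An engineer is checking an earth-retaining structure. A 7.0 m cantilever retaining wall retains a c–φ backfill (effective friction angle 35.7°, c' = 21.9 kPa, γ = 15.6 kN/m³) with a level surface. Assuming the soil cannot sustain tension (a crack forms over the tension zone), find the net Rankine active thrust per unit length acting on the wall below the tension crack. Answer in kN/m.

K_a = 0.2630; √K_a = 0.5128.
Tension-crack depth z_c = 2c/(γ√K_a) = 2×21.9/(15.6×0.5128) = 5.475 m.
σ_a at base = K_a γ H − 2c√K_a = 0.2630×15.6×7.0 − 2×21.9×0.5128 = 6.257 kPa.
P_a = ½ × 6.257 × (H − z_c) = 0.5×6.257×1.525 = 4.771 kN/m.

4.77 kN/m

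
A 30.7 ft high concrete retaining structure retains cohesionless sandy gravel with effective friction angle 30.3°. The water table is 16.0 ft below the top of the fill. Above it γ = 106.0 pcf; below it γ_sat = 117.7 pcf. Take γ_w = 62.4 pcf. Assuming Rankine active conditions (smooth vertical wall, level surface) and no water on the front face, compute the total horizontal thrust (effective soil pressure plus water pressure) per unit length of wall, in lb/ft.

21400 lb/ft

K_a = tan²(45° − φ/2) = 0.3293.
γ' = 117.7 − 62.4 = 55.30 pcf. Depth below WT = 14.7 ft.
σ'_h at WT = K_a γ d_w = 558.5 psf; at base = 558.5 + K_a γ' × 14.7 = 826.2 psf.
P₁ (0–16.0 ft) = ½×558.5×16.0 = 4468. P₂ (16.0–30.7 ft) = ½(558.5+826.2)×14.7 = 10180.
P_w = ½ γ_w h₂² = 0.5×62.4×14.7² = 6742. Total = 4468+10180+6742 = 21390 lb/ft.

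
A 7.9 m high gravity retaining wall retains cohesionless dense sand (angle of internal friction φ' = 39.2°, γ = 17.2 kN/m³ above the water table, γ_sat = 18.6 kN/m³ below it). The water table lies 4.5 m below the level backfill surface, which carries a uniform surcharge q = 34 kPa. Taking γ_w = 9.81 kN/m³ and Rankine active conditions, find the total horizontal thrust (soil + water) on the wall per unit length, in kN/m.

K_a = tan²(45° − φ/2) = 0.2255.
γ' = 18.6 − 9.81 = 8.790 kN/m³. h₂ = H − d_w = 3.4 m.
σ'_h: at surface K_a·q = 7.666; at WT K_a(q+γd_w) = 25.12; at base K_a(q+γd_w+γ'h₂) = 31.86 kPa.
P₁ = ½(7.666+25.12)×4.5 = 73.76; P₂ = ½(25.12+31.86)×3.4 = 96.85; P_w = ½γ_w h₂² = 56.70.
Total = 73.76+96.85+56.70 = 227.3 kN/m.

227 kN/m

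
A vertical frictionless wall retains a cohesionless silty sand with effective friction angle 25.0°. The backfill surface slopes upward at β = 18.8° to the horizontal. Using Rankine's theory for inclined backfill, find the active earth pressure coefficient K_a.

0.522

K_a = cos β · (cos β − √(cos²β − cos²φ)) / (cos β + √(cos²β − cos²φ)).
cos β = 0.9466, cos φ = 0.9063, √(cos²β − cos²φ) = 0.2734.
K_a = 0.9466 × (0.9466 − 0.2734)/(0.9466 + 0.2734) = 0.5224.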